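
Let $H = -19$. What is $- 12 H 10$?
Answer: $2280$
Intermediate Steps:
$- 12 H 10 = \left(-12\right) \left(-19\right) 10 = 228 \cdot 10 = 2280$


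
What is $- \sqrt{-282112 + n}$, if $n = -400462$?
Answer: $- i \sqrt{682574} \approx - 826.18 i$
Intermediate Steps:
$- \sqrt{-282112 + n} = - \sqrt{-282112 - 400462} = - \sqrt{-682574} = - i \sqrt{682574}$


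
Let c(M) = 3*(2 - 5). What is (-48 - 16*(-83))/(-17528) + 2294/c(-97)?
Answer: -5027594/19719 ≈ -254.96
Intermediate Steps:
c(M) = -9 (c(M) = 3*(-3) = -9)
(-48 - 16*(-83))/(-17528) + 2294/c(-97) = (-48 - 16*(-83))/(-17528) + 2294/(-9) = (-48 + 1328)*(-1/17528) + 2294*(-⅑) = 1280*(-1/17528) - 2294/9 = -160/2191 - 2294/9 = -5027594/19719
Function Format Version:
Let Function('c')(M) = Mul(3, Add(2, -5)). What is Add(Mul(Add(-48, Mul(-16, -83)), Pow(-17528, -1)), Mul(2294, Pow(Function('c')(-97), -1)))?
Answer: Rational(-5027594, 19719) ≈ -254.96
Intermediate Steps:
Function('c')(M) = -9 (Function('c')(M) = Mul(3, -3) = -9)
Add(Mul(Add(-48, Mul(-16, -83)), Pow(-17528, -1)), Mul(2294, Pow(Function('c')(-97), -1))) = Add(Mul(Add(-48, Mul(-16, -83)), Pow(-17528, -1)), Mul(2294, Pow(-9, -1))) = Add(Mul(Add(-48, 1328), Rational(-1, 17528)), Mul(2294, Rational(-1, 9))) = Add(Mul(1280, Rational(-1, 17528)), Rational(-2294, 9)) = Add(Rational(-160, 2191), Rational(-2294, 9)) = Rational(-5027594, 19719)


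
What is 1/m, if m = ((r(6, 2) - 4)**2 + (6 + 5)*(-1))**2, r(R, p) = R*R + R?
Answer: 1/2053489 ≈ 4.8698e-7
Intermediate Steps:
r(R, p) = R + R**2 (r(R, p) = R**2 + R = R + R**2)
m = 2053489 (m = ((6*(1 + 6) - 4)**2 + (6 + 5)*(-1))**2 = ((6*7 - 4)**2 + 11*(-1))**2 = ((42 - 4)**2 - 11)**2 = (38**2 - 11)**2 = (1444 - 11)**2 = 1433**2 = 2053489)
1/m = 1/2053489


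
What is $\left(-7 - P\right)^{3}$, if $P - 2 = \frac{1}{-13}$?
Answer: $- \frac{1560896}{2197} \approx -710.47$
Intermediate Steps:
$P = \frac{25}{13}$ ($P = 2 + \frac{1}{-13} = 2 - \frac{1}{13} = \frac{25}{13} \approx 1.9231$)
$\left(-7 - P\right)^{3} = \left(-7 - \frac{25}{13}\right)^{3} = \left(- \frac{116}{13}\right)^{3} = - \frac{1560896}{2197}$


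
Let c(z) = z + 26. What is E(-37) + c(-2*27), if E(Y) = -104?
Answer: -132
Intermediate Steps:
c(z) = 26 + z
E(-37) + c(-2*27) = -104 + (26 - 2*27) = -104 + (26 - 54) = -104 - 28 = -132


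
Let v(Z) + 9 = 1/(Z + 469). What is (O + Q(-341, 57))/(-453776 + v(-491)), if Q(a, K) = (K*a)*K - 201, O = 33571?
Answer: 23639858/9983271 ≈ 2.3679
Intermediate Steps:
Q(a, K) = -201 + a*K² (Q(a, K) = a*K² - 201 = -201 + a*K²)
v(Z) = -9 + 1/(469 + Z) (v(Z) = -9 + 1/(Z + 469) = -9 + 1/(469 + Z))
(O + Q(-341, 57))/(-453776 + v(-491)) = (33571 + (-201 - 341*57²))/(-453776 + (-4220 - 9*(-491))/(469 - 491)) = (33571 + (-201 - 341*3249))/(-453776 + (-4220 + 4419)/(-22)) = (33571 + (-201 - 1107909))/(-453776 - 1/22*199) = (33571 - 1108110)/(-453776 - 199/22) = -1074539/(-9983271/22) = -1074539*(-22/9983271) = 23639858/9983271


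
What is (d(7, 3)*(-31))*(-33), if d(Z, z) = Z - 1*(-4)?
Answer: 11253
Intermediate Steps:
d(Z, z) = 4 + Z (d(Z, z) = Z + 4 = 4 + Z)
(d(7, 3)*(-31))*(-33) = ((4 + 7)*(-31))*(-33) = (11*(-31))*(-33) = -341*(-33) = 11253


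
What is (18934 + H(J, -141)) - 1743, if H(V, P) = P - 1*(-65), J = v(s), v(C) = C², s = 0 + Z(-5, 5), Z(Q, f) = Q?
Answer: 17115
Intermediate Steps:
s = -5 (s = 0 - 5 = -5)
J = 25 (J = (-5)² = 25)
H(V, P) = 65 + P (H(V, P) = P + 65 = 65 + P)
(18934 + H(J, -141)) - 1743 = (18934 + (65 - 141)) - 1743 = (18934 - 76) - 1743 = 18858 - 1743 = 17115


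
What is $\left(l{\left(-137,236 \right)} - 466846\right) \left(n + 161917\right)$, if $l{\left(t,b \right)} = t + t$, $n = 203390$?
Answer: $-170642205840$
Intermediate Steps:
$l{\left(t,b \right)} = 2 t$
$\left(l{\left(-137,236 \right)} - 466846\right) \left(n + 161917\right) = \left(2 \left(-137\right) - 466846\right) \left(203390 + 161917\right) = \left(-274 - 466846\right) 365307 = \left(-467120\right) 365307 = -170642205840$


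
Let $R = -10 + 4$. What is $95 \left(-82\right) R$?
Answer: $46740$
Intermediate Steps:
$R = -6$
$95 \left(-82\right) R = 95 \left(-82\right) \left(-6\right) = \left(-7790\right) \left(-6\right) = 46740$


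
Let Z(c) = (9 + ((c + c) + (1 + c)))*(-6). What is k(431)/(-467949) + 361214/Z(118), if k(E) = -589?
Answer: -1341495585/8111116 ≈ -165.39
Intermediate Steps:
Z(c) = -60 - 18*c (Z(c) = (9 + (2*c + (1 + c)))*(-6) = (9 + (1 + 3*c))*(-6) = (10 + 3*c)*(-6) = -60 - 18*c)
k(431)/(-467949) + 361214/Z(118) = -589/(-467949) + 361214/(-60 - 18*118) = -589*(-1/467949) + 361214/(-60 - 2124) = 589/467949 + 361214/(-2184) = 589/467949 + 361214*(-1/2184) = 589/467949 - 25801/156 = -1341495585/8111116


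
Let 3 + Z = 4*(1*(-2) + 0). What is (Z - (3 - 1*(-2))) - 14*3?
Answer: -58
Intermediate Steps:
Z = -11 (Z = -3 + 4*(1*(-2) + 0) = -3 + 4*(-2 + 0) = -3 + 4*(-2) = -3 - 8 = -11)
(Z - (3 - 1*(-2))) - 14*3 = (-11 - (3 - 1*(-2))) - 14*3 = (-11 - (3 + 2)) - 42 = (-11 - 1*5) - 42 = (-11 - 5) - 42 = -16 - 42 = -58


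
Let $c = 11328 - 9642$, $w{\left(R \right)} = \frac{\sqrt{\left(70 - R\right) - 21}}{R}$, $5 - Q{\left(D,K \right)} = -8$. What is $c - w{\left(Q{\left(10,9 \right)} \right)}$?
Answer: $\frac{21912}{13} \approx 1685.5$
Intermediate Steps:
$Q{\left(D,K \right)} = 13$ ($Q{\left(D,K \right)} = 5 - -8 = 5 + 8 = 13$)
$w{\left(R \right)} = \frac{\sqrt{49 - R}}{R}$
$c = 1686$ ($c = 11328 - 9642 = 1686$)
$c - w{\left(Q{\left(10,9 \right)} \right)} = 1686 - \frac{\sqrt{49 - 13}}{13} = 1686 - \frac{\sqrt{36}}{13} = 1686 - \frac{1}{13} \cdot 6 = 1686 - \frac{6}{13} = \frac{21912}{13}$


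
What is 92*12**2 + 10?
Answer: 13258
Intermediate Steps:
92*12**2 + 10 = 92*144 + 10 = 13248 + 10 = 13258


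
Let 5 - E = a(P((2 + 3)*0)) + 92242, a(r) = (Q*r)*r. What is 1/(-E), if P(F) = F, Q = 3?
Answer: 1/92237 ≈ 1.0842e-5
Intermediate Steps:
a(r) = 3*r**2 (a(r) = (3*r)*r = 3*r**2)
E = -92237 (E = 5 - (3*((2 + 3)*0)**2 + 92242) = 5 - (3*(5*0)**2 + 92242) = 5 - (3*0**2 + 92242) = 5 - (3*0 + 92242) = 5 - (0 + 92242) = 5 - 1*92242 = 5 - 92242 = -92237)
1/(-E) = 1/(-1*(-92237)) = 1/92237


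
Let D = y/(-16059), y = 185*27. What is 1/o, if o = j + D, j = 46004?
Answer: 5353/246257747 ≈ 2.1737e-5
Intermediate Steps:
y = 4995
D = -1665/5353 (D = 4995/(-16059) = 4995*(-1/16059) = -1665/5353 ≈ -0.31104)
o = 246257747/5353 (o = 46004 - 1665/5353 = 246257747/5353 ≈ 46004.)
1/o = 1/(246257747/5353) = 5353/246257747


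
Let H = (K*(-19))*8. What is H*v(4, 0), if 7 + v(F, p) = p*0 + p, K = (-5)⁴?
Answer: 665000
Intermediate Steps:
K = 625
v(F, p) = -7 + p (v(F, p) = -7 + (p*0 + p) = -7 + (0 + p) = -7 + p)
H = -95000 (H = (625*(-19))*8 = -11875*8 = -95000)
H*v(4, 0) = -95000*(-7 + 0) = -95000*(-7) = 665000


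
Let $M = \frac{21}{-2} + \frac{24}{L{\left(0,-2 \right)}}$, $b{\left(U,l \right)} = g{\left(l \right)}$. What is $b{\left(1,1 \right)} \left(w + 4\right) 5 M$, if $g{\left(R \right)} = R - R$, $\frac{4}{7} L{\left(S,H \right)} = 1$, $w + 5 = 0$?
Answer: $0$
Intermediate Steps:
$w = -5$ ($w = -5 + 0 = -5$)
$L{\left(S,H \right)} = \frac{7}{4}$ ($L{\left(S,H \right)} = \frac{7}{4} \cdot 1 = \frac{7}{4}$)
$g{\left(R \right)} = 0$
$b{\left(U,l \right)} = 0$
$M = \frac{45}{14}$ ($M = \frac{21}{-2} + \frac{24}{\frac{7}{4}} = 21 \left(- \frac{1}{2}\right) + 24 \cdot \frac{4}{7} = - \frac{21}{2} + \frac{96}{7} = \frac{45}{14} \approx 3.2143$)
$b{\left(1,1 \right)} \left(w + 4\right) 5 M = 0 \left(-5 + 4\right) 5 \cdot \frac{45}{14} = 0 \left(\left(-1\right) 5\right) \frac{45}{14} = 0 \left(-5\right) \frac{45}{14} = 0 \cdot \frac{45}{14} = 0$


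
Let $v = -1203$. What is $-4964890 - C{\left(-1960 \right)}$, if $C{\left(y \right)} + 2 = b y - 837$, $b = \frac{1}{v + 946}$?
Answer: $- \frac{1275763067}{257} \approx -4.9641 \cdot 10^{6}$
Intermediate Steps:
$b = - \frac{1}{257}$ ($b = \frac{1}{-1203 + 946} = \frac{1}{-257} = - \frac{1}{257} \approx -0.0038911$)
$C{\left(y \right)} = -839 - \frac{y}{257}$ ($C{\left(y \right)} = -2 - \left(837 + \frac{y}{257}\right) = -839 - \frac{y}{257}$)
$-4964890 - C{\left(-1960 \right)} = -4964890 - \left(-839 - - \frac{1960}{257}\right) = -4964890 - \left(-839 + \frac{1960}{257}\right) = -4964890 - - \frac{213663}{257} = -4964890 + \frac{213663}{257} = - \frac{1275763067}{257}$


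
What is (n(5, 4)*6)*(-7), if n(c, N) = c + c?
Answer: -420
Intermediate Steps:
n(c, N) = 2*c
(n(5, 4)*6)*(-7) = ((2*5)*6)*(-7) = (10*6)*(-7) = 60*(-7) = -420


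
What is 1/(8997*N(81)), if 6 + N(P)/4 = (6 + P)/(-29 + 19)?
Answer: -5/2645118 ≈ -1.8903e-6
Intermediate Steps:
N(P) = -132/5 - 2*P/5 (N(P) = -24 + 4*((6 + P)/(-29 + 19)) = -24 + 4*((6 + P)/(-10)) = -24 + 4*((6 + P)*(-1/10)) = -24 + 4*(-3/5 - P/10) = -24 + (-12/5 - 2*P/5) = -132/5 - 2*P/5)
1/(8997*N(81)) = 1/(8997*(-132/5 - 2/5*81)) = 1/(8997*(-132/5 - 162/5)) = 1/(8997*(-294/5)) = (1/8997)*(-5/294) = -5/2645118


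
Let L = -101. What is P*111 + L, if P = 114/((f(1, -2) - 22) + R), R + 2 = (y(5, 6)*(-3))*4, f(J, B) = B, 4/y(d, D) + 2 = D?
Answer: -434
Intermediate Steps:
y(d, D) = 4/(-2 + D)
R = -14 (R = -2 + ((4/(-2 + 6))*(-3))*4 = -2 + ((4/4)*(-3))*4 = -2 + ((4*(1/4))*(-3))*4 = -2 + (1*(-3))*4 = -2 - 3*4 = -2 - 12 = -14)
P = -3 (P = 114/((-2 - 22) - 14) = 114/(-24 - 14) = 114/(-38) = 114*(-1/38) = -3)
P*111 + L = -3*111 - 101 = -333 - 101 = -434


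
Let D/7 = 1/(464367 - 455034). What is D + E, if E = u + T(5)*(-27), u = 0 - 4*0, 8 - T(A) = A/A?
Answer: -1763930/9333 ≈ -189.00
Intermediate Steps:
T(A) = 7 (T(A) = 8 - A/A = 8 - 1*1 = 8 - 1 = 7)
D = 7/9333 (D = 7/(464367 - 455034) = 7/9333 ≈ 0.00075003)
u = 0 (u = 0 + 0 = 0)
E = -189 (E = 0 + 7*(-27) = 0 - 189 = -189)
D + E = 7/9333 - 189 = -1763930/9333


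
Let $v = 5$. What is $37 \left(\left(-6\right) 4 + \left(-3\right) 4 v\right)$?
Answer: $-3108$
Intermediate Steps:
$37 \left(\left(-6\right) 4 + \left(-3\right) 4 v\right) = 37 \left(\left(-6\right) 4 + \left(-3\right) 4 \cdot 5\right) = 37 \left(-24 - 60\right) = 37 \left(-84\right) = -3108$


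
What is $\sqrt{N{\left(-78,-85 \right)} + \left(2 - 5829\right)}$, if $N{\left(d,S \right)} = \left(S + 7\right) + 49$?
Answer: $4 i \sqrt{366} \approx 76.525 i$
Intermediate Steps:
$N{\left(d,S \right)} = 56 + S$ ($N{\left(d,S \right)} = \left(7 + S\right) + 49 = 56 + S$)
$\sqrt{N{\left(-78,-85 \right)} + \left(2 - 5829\right)} = \sqrt{\left(56 - 85\right) + \left(2 - 5829\right)} = \sqrt{-29 + \left(2 - 5829\right)} = \sqrt{-29 - 5827} = \sqrt{-5856} = 4 i \sqrt{366}$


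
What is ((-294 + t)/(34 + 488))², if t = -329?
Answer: 388129/272484 ≈ 1.4244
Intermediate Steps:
((-294 + t)/(34 + 488))² = ((-294 - 329)/(34 + 488))² = (-623/522)² = 388129/272484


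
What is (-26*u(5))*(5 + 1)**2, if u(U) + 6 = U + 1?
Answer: 0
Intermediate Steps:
u(U) = -5 + U (u(U) = -6 + (U + 1) = -6 + (1 + U) = -5 + U)
(-26*u(5))*(5 + 1)**2 = (-26*(-5 + 5))*(5 + 1)**2 = -26*0*6**2 = 0*36 = 0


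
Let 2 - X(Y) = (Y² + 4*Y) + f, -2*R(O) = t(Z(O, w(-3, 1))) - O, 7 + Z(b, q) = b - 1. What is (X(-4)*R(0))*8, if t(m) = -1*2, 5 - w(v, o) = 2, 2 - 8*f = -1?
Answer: 13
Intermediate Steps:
f = 3/8 (f = ¼ - ⅛*(-1) = ¼ + ⅛ = 3/8 ≈ 0.37500)
w(v, o) = 3 (w(v, o) = 5 - 1*2 = 5 - 2 = 3)
Z(b, q) = -8 + b (Z(b, q) = -7 + (b - 1) = -7 + (-1 + b) = -8 + b)
t(m) = -2
R(O) = 1 + O/2 (R(O) = -(-2 - O)/2 = 1 + O/2)
X(Y) = 13/8 - Y² - 4*Y (X(Y) = 2 - ((Y² + 4*Y) + 3/8) = 2 - (3/8 + Y² + 4*Y) = 2 + (-3/8 - Y² - 4*Y) = 13/8 - Y² - 4*Y)
(X(-4)*R(0))*8 = ((13/8 - 1*(-4)² - 4*(-4))*(1 + (½)*0))*8 = ((13/8 - 1*16 + 16)*(1 + 0))*8 = ((13/8 - 16 + 16)*1)*8 = ((13/8)*1)*8 = (13/8)*8 = 13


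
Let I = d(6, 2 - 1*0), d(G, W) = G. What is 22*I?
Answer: 132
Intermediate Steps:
I = 6
22*I = 22*6 = 132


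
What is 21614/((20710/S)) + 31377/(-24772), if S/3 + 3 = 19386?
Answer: 15566802262761/256514060 ≈ 60686.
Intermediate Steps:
S = 58149 (S = -9 + 3*19386 = -9 + 58158 = 58149)
21614/((20710/S)) + 31377/(-24772) = 21614/((20710/58149)) + 31377/(-24772) = 21614/((20710*(1/58149))) + 31377*(-1/24772) = 21614/(20710/58149) - 31377/24772 = 21614*(58149/20710) - 31377/24772 = 628416243/10355 - 31377/24772 = 15566802262761/256514060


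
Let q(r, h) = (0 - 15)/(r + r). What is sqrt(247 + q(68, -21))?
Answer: sqrt(1141618)/68 ≈ 15.713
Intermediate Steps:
q(r, h) = -15/(2*r) (q(r, h) = -15*1/(2*r) = -15/(2*r))
sqrt(247 + q(68, -21)) = sqrt(247 - 15/2/68) = sqrt(247 - 15/2*1/68) = sqrt(247 - 15/136) = sqrt(33577/136) = sqrt(1141618)/68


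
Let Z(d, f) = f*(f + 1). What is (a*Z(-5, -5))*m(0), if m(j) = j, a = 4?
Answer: 0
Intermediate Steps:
Z(d, f) = f*(1 + f)
(a*Z(-5, -5))*m(0) = (4*(-5*(1 - 5)))*0 = (4*(-5*(-4)))*0 = (4*20)*0 = 80*0 = 0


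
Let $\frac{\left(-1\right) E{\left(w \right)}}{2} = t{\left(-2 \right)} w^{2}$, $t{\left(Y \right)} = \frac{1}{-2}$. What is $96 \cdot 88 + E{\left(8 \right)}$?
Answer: $8512$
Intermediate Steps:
$t{\left(Y \right)} = - \frac{1}{2}$
$E{\left(w \right)} = w^{2}$ ($E{\left(w \right)} = - 2 \left(- \frac{w^{2}}{2}\right) = w^{2}$)
$96 \cdot 88 + E{\left(8 \right)} = 96 \cdot 88 + 8^{2} = 8448 + 64 = 8512$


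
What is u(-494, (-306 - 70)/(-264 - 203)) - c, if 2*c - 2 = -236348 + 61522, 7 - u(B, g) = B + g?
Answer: 41054995/467 ≈ 87912.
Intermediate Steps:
u(B, g) = 7 - B - g (u(B, g) = 7 - (B + g) = 7 + (-B - g) = 7 - B - g)
c = -87412 (c = 1 + (-236348 + 61522)/2 = 1 + (1/2)*(-174826) = 1 - 87413 = -87412)
u(-494, (-306 - 70)/(-264 - 203)) - c = (7 - 1*(-494) - (-306 - 70)/(-264 - 203)) - 1*(-87412) = (7 + 494 - (-376)/(-467)) + 87412 = (7 + 494 - (-376)*(-1)/467) + 87412 = (7 + 494 - 1*376/467) + 87412 = (7 + 494 - 376/467) + 87412 = 233591/467 + 87412 = 41054995/467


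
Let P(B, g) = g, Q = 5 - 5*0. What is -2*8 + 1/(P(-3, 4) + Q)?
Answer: -143/9 ≈ -15.889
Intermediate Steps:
Q = 5 (Q = 5 + 0 = 5)
-2*8 + 1/(P(-3, 4) + Q) = -2*8 + 1/(4 + 5) = -16 + 1/9 = -16 + ⅑ = -143/9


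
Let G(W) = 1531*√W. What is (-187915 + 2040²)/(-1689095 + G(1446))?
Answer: -48992200475/20800383587 - 44406655*√1446/20800383587 ≈ -2.4365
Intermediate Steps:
(-187915 + 2040²)/(-1689095 + G(1446)) = (-187915 + 2040²)/(-1689095 + 1531*√1446) = (-187915 + 4161600)/(-1689095 + 1531*√1446) = 3973685/(-1689095 + 1531*√1446)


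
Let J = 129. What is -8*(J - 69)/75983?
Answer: -480/75983 ≈ -0.0063172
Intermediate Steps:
-8*(J - 69)/75983 = -8*(129 - 69)/75983 = -8*60*(1/75983) = -480*1/75983 = -480/75983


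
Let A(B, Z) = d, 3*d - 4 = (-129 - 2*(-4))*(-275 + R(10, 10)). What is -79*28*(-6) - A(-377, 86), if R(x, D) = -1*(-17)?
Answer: 8594/3 ≈ 2864.7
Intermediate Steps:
R(x, D) = 17
d = 31222/3 (d = 4/3 + ((-129 - 2*(-4))*(-275 + 17))/3 = 4/3 + ((-129 + 8)*(-258))/3 = 4/3 + (-121*(-258))/3 = 4/3 + (⅓)*31218 = 4/3 + 10406 = 31222/3 ≈ 10407.)
A(B, Z) = 31222/3
-79*28*(-6) - A(-377, 86) = -79*28*(-6) - 1*31222/3 = -2212*(-6) - 31222/3 = 13272 - 31222/3 = 8594/3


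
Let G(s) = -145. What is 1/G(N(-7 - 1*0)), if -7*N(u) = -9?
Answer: -1/145 ≈ -0.0068966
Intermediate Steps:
N(u) = 9/7 (N(u) = -⅐*(-9) = 9/7)
1/G(N(-7 - 1*0)) = 1/(-145) = -1/145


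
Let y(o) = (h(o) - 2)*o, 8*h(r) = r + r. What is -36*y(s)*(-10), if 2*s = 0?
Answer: 0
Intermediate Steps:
s = 0 (s = (½)*0 = 0)
h(r) = r/4 (h(r) = (r + r)/8 = (2*r)/8 = r/4)
y(o) = o*(-2 + o/4) (y(o) = (o/4 - 2)*o = (-2 + o/4)*o = o*(-2 + o/4))
-36*y(s)*(-10) = -9*0*(-8 + 0)*(-10) = -9*0*(-8)*(-10) = -36*0*(-10) = 0*(-10) = 0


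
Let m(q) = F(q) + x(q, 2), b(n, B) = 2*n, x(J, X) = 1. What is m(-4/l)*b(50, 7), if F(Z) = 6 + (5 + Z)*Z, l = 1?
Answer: 300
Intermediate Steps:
F(Z) = 6 + Z*(5 + Z)
m(q) = 7 + q² + 5*q (m(q) = (6 + q² + 5*q) + 1 = 7 + q² + 5*q)
m(-4/l)*b(50, 7) = (7 + (-4/1)² + 5*(-4/1))*(2*50) = (7 + (-4*1)² + 5*(-4*1))*100 = (7 + (-4)² + 5*(-4))*100 = (7 + 16 - 20)*100 = 3*100 = 300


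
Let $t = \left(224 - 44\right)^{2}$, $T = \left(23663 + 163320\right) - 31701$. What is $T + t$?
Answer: $187682$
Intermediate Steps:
$T = 155282$ ($T = 186983 - 31701 = 155282$)
$t = 32400$ ($t = 180^{2} = 32400$)
$T + t = 155282 + 32400 = 187682$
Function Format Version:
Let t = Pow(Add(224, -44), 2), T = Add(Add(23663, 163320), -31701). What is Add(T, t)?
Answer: 187682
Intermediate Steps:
T = 155282 (T = Add(186983, -31701) = 155282)
t = 32400 (t = Pow(180, 2) = 32400)
Add(T, t) = Add(155282, 32400) = 187682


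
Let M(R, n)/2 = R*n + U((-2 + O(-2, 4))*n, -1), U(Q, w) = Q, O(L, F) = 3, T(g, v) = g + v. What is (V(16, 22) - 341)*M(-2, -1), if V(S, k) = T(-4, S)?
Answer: -658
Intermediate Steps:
M(R, n) = 2*n + 2*R*n (M(R, n) = 2*(R*n + (-2 + 3)*n) = 2*(R*n + 1*n) = 2*(R*n + n) = 2*(n + R*n) = 2*n + 2*R*n)
V(S, k) = -4 + S
(V(16, 22) - 341)*M(-2, -1) = ((-4 + 16) - 341)*(2*(-1)*(1 - 2)) = (12 - 341)*(2*(-1)*(-1)) = -329*2 = -658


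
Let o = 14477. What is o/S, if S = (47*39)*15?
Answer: 14477/27495 ≈ 0.52653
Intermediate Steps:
S = 27495 (S = 1833*15 = 27495)
o/S = 14477/27495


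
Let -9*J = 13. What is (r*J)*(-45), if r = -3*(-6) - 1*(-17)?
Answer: 2275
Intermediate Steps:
J = -13/9 (J = -⅑*13 = -13/9 ≈ -1.4444)
r = 35 (r = 18 + 17 = 35)
(r*J)*(-45) = (35*(-13/9))*(-45) = -455/9*(-45) = 2275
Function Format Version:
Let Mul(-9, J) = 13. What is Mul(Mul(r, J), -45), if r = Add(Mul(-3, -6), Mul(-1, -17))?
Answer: 2275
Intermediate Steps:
J = Rational(-13, 9) (J = Mul(Rational(-1, 9), 13) = Rational(-13, 9) ≈ -1.4444)
r = 35 (r = Add(18, 17) = 35)
Mul(Mul(r, J), -45) = Mul(Mul(35, Rational(-13, 9)), -45) = Mul(Rational(-455, 9), -45) = 2275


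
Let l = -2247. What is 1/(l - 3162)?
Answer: -1/5409 ≈ -0.00018488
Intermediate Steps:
1/(l - 3162) = 1/(-2247 - 3162) = 1/(-5409) = -1/5409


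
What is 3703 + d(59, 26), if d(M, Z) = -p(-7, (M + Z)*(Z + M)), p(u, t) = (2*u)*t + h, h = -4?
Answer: 104857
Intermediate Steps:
p(u, t) = -4 + 2*t*u (p(u, t) = (2*u)*t - 4 = 2*t*u - 4 = -4 + 2*t*u)
d(M, Z) = 4 + 14*(M + Z)**2 (d(M, Z) = -(-4 + 2*((M + Z)*(Z + M))*(-7)) = -(-4 + 2*((M + Z)*(M + Z))*(-7)) = -(-4 + 2*(M + Z)**2*(-7)) = -(-4 - 14*(M + Z)**2) = 4 + 14*(M + Z)**2)
3703 + d(59, 26) = 3703 + (4 + 14*59**2 + 14*26**2 + 28*59*26) = 3703 + (4 + 14*3481 + 14*676 + 42952) = 3703 + (4 + 48734 + 9464 + 42952) = 3703 + 101154 = 104857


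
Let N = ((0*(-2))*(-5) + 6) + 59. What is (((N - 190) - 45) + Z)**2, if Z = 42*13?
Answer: 141376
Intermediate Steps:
Z = 546
N = 65 (N = (0*(-5) + 6) + 59 = (0 + 6) + 59 = 6 + 59 = 65)
(((N - 190) - 45) + Z)**2 = (((65 - 190) - 45) + 546)**2 = ((-125 - 45) + 546)**2 = (-170 + 546)**2 = 376**2 = 141376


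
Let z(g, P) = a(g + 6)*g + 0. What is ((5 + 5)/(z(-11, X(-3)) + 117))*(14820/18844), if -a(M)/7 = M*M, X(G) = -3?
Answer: 18525/4809931 ≈ 0.0038514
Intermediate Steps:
a(M) = -7*M**2 (a(M) = -7*M*M = -7*M**2)
z(g, P) = -7*g*(6 + g)**2 (z(g, P) = (-7*(g + 6)**2)*g + 0 = (-7*(6 + g)**2)*g + 0 = -7*g*(6 + g)**2 + 0 = -7*g*(6 + g)**2)
((5 + 5)/(z(-11, X(-3)) + 117))*(14820/18844) = ((5 + 5)/(-7*(-11)*(6 - 11)**2 + 117))*(14820/18844) = (10/(-7*(-11)*(-5)**2 + 117))*(14820*(1/18844)) = (10/(-7*(-11)*25 + 117))*(3705/4711) = (10/(1925 + 117))*(3705/4711) = (10/2042)*(3705/4711) = (10*(1/2042))*(3705/4711) = (5/1021)*(3705/4711) = 18525/4809931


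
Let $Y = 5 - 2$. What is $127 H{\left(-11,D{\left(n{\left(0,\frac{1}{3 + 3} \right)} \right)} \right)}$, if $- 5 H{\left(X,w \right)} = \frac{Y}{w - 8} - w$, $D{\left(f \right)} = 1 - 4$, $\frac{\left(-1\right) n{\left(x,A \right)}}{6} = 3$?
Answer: $- \frac{762}{11} \approx -69.273$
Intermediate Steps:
$Y = 3$
$n{\left(x,A \right)} = -18$ ($n{\left(x,A \right)} = \left(-6\right) 3 = -18$)
$D{\left(f \right)} = -3$ ($D{\left(f \right)} = 1 - 4 = -3$)
$H{\left(X,w \right)} = - \frac{3}{5 \left(-8 + w\right)} + \frac{w}{5}$ ($H{\left(X,w \right)} = - \frac{\frac{3}{w - 8} - w}{5} = - \frac{\frac{3}{-8 + w} - w}{5} = - \frac{- w + \frac{3}{-8 + w}}{5} = - \frac{3}{5 \left(-8 + w\right)} + \frac{w}{5}$)
$127 H{\left(-11,D{\left(n{\left(0,\frac{1}{3 + 3} \right)} \right)} \right)} = 127 \frac{-3 + \left(-3\right)^{2} - -24}{5 \left(-8 - 3\right)} = 127 \frac{-3 + 9 + 24}{5 \left(-11\right)} = 127 \cdot \frac{1}{5} \left(- \frac{1}{11}\right) 30 = 127 \left(- \frac{6}{11}\right) = - \frac{762}{11}$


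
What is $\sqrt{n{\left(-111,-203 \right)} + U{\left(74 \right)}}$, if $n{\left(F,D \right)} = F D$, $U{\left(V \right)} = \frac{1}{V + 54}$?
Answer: $\frac{5 \sqrt{230738}}{16} \approx 150.11$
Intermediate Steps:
$U{\left(V \right)} = \frac{1}{54 + V}$
$n{\left(F,D \right)} = D F$
$\sqrt{n{\left(-111,-203 \right)} + U{\left(74 \right)}} = \sqrt{\left(-203\right) \left(-111\right) + \frac{1}{54 + 74}} = \sqrt{22533 + \frac{1}{128}} = \sqrt{\frac{2884225}{128}} = \frac{5 \sqrt{230738}}{16}$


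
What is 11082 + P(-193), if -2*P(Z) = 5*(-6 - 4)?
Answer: 11107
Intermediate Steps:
P(Z) = 25 (P(Z) = -5*(-6 - 4)/2 = -5*(-10)/2 = -1/2*(-50) = 25)
11082 + P(-193) = 11082 + 25 = 11107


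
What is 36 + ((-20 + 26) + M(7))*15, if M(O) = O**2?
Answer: 861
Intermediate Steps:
36 + ((-20 + 26) + M(7))*15 = 36 + ((-20 + 26) + 7**2)*15 = 36 + (6 + 49)*15 = 36 + 55*15 = 36 + 825 = 861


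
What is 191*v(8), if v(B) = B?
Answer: 1528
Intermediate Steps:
191*v(8) = 191*8 = 1528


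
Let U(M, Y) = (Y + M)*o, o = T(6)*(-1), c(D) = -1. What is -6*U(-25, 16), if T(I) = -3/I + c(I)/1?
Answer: 81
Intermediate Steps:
T(I) = -1 - 3/I (T(I) = -3/I - 1/1 = -3/I - 1*1 = -3/I - 1 = -1 - 3/I)
o = 3/2 (o = ((-3 - 1*6)/6)*(-1) = ((-3 - 6)/6)*(-1) = ((⅙)*(-9))*(-1) = -3/2*(-1) = 3/2 ≈ 1.5000)
U(M, Y) = 3*M/2 + 3*Y/2 (U(M, Y) = (Y + M)*(3/2) = (M + Y)*(3/2) = 3*M/2 + 3*Y/2)
-6*U(-25, 16) = -6*((3/2)*(-25) + (3/2)*16) = -6*(-75/2 + 24) = -6*(-27/2) = 81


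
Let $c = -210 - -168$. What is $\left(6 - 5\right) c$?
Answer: $-42$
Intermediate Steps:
$c = -42$ ($c = -210 + 168 = -42$)
$\left(6 - 5\right) c = \left(6 - 5\right) \left(-42\right) = 1 \left(-42\right) = -42$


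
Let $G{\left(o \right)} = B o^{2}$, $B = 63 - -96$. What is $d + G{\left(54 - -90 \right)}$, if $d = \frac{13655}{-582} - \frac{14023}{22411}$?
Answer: $\frac{43003435847257}{13043202} \approx 3.297 \cdot 10^{6}$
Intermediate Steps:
$B = 159$ ($B = 63 + 96 = 159$)
$d = - \frac{314183591}{13043202}$ ($d = 13655 \left(- \frac{1}{582}\right) - \frac{14023}{22411} = - \frac{13655}{582} - \frac{14023}{22411} = - \frac{314183591}{13043202} \approx -24.088$)
$G{\left(o \right)} = 159 o^{2}$
$d + G{\left(54 - -90 \right)} = - \frac{314183591}{13043202} + 159 \left(54 - -90\right)^{2} = - \frac{314183591}{13043202} + 159 \left(54 + 90\right)^{2} = - \frac{314183591}{13043202} + 159 \cdot 144^{2} = - \frac{314183591}{13043202} + 159 \cdot 20736 = - \frac{314183591}{13043202} + 3297024 = \frac{43003435847257}{13043202}$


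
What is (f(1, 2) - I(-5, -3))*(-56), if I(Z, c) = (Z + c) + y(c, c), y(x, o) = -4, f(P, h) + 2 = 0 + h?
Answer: -672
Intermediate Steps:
f(P, h) = -2 + h (f(P, h) = -2 + (0 + h) = -2 + h)
I(Z, c) = -4 + Z + c (I(Z, c) = (Z + c) - 4 = -4 + Z + c)
(f(1, 2) - I(-5, -3))*(-56) = ((-2 + 2) - (-4 - 5 - 3))*(-56) = (0 - 1*(-12))*(-56) = (0 + 12)*(-56) = 12*(-56) = -672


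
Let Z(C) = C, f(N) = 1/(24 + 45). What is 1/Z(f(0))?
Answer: 69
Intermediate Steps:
f(N) = 1/69
1/Z(f(0)) = 1/(1/69) = 69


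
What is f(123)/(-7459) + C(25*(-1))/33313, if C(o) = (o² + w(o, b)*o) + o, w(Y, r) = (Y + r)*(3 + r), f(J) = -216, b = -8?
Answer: -19097367/248481667 ≈ -0.076856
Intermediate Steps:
w(Y, r) = (3 + r)*(Y + r)
C(o) = o + o² + o*(40 - 5*o) (C(o) = (o² + ((-8)² + 3*o + 3*(-8) + o*(-8))*o) + o = (o² + (64 + 3*o - 24 - 8*o)*o) + o = (o² + (40 - 5*o)*o) + o = (o² + o*(40 - 5*o)) + o = o + o² + o*(40 - 5*o))
f(123)/(-7459) + C(25*(-1))/33313 = -216/(-7459) + ((25*(-1))*(41 - 100*(-1)))/33313 = -216*(-1/7459) - 25*(41 - 4*(-25))*(1/33313) = 216/7459 - 25*(41 + 100)*(1/33313) = 216/7459 - 25*141*(1/33313) = 216/7459 - 3525*1/33313 = 216/7459 - 3525/33313 = -19097367/248481667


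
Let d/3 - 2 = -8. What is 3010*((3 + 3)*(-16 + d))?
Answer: -614040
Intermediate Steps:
d = -18 (d = 6 + 3*(-8) = 6 - 24 = -18)
3010*((3 + 3)*(-16 + d)) = 3010*((3 + 3)*(-16 - 18)) = 3010*(6*(-34)) = 3010*(-204) = -614040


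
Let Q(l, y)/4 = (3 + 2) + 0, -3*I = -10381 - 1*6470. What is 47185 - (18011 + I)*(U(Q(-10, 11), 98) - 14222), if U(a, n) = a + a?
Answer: 335139481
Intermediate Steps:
I = 5617 (I = -(-10381 - 1*6470)/3 = -(-10381 - 6470)/3 = -⅓*(-16851) = 5617)
Q(l, y) = 20 (Q(l, y) = 4*((3 + 2) + 0) = 4*(5 + 0) = 4*5 = 20)
U(a, n) = 2*a
47185 - (18011 + I)*(U(Q(-10, 11), 98) - 14222) = 47185 - (18011 + 5617)*(2*20 - 14222) = 47185 - 23628*(40 - 14222) = 47185 - 23628*(-14182) = 47185 - 1*(-335092296) = 47185 + 335092296 = 335139481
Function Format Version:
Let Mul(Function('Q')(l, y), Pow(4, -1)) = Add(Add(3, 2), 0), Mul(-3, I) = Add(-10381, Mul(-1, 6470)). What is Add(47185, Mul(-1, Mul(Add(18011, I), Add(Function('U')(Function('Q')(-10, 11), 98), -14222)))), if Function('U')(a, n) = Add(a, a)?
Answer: 335139481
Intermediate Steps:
I = 5617 (I = Mul(Rational(-1, 3), Add(-10381, Mul(-1, 6470))) = Mul(Rational(-1, 3), Add(-10381, -6470)) = Mul(Rational(-1, 3), -16851) = 5617)
Function('Q')(l, y) = 20 (Function('Q')(l, y) = Mul(4, Add(Add(3, 2), 0)) = Mul(4, Add(5, 0)) = Mul(4, 5) = 20)
Function('U')(a, n) = Mul(2, a)
Add(47185, Mul(-1, Mul(Add(18011, I), Add(Function('U')(Function('Q')(-10, 11), 98), -14222)))) = Add(47185, Mul(-1, Mul(Add(18011, 5617), Add(Mul(2, 20), -14222)))) = Add(47185, Mul(-1, Mul(23628, Add(40, -14222)))) = Add(47185, Mul(-1, Mul(23628, -14182))) = Add(47185, Mul(-1, -335092296)) = Add(47185, 335092296) = 335139481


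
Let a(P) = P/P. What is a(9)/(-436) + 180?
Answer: 78479/436 ≈ 180.00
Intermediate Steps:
a(P) = 1
a(9)/(-436) + 180 = 1/(-436) + 180 = -1/436*1 + 180 = -1/436 + 180 = 78479/436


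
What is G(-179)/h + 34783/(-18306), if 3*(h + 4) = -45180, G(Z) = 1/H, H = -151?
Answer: -39559809803/20819999592 ≈ -1.9001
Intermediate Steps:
G(Z) = -1/151 (G(Z) = 1/(-151) = -1/151)
h = -15064 (h = -4 + (⅓)*(-45180) = -4 - 15060 = -15064)
G(-179)/h + 34783/(-18306) = -1/151/(-15064) + 34783/(-18306) = -1/151*(-1/15064) + 34783*(-1/18306) = 1/2274664 - 34783/18306 = -39559809803/20819999592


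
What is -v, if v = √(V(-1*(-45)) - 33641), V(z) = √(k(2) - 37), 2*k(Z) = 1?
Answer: -√(-134564 + 2*I*√146)/2 ≈ -0.01647 - 183.41*I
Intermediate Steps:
k(Z) = ½ (k(Z) = (½)*1 = ½)
V(z) = I*√146/2 (V(z) = √(½ - 37) = √(-73/2) = I*√146/2)
v = √(-33641 + I*√146/2) (v = √(I*√146/2 - 33641) = √(-33641 + I*√146/2) ≈ 0.016 + 183.41*I)
-v = -√(-134564 + 2*I*√146)/2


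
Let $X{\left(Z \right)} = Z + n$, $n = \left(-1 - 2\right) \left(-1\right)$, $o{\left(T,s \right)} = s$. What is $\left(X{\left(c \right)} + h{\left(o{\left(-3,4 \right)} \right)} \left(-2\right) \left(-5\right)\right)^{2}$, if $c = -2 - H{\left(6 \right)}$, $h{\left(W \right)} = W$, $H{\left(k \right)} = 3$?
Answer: $1444$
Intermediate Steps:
$n = 3$ ($n = \left(-3\right) \left(-1\right) = 3$)
$c = -5$ ($c = -2 - 3 = -5$)
$X{\left(Z \right)} = 3 + Z$ ($X{\left(Z \right)} = Z + 3 = 3 + Z$)
$\left(X{\left(c \right)} + h{\left(o{\left(-3,4 \right)} \right)} \left(-2\right) \left(-5\right)\right)^{2} = \left(\left(3 - 5\right) + 4 \left(-2\right) \left(-5\right)\right)^{2} = \left(-2 - -40\right)^{2} = \left(-2 + 40\right)^{2} = 38^{2} = 1444$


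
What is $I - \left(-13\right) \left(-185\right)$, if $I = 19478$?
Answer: $17073$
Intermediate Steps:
$I - \left(-13\right) \left(-185\right) = 19478 - \left(-13\right) \left(-185\right) = 19478 - 2405 = 17073$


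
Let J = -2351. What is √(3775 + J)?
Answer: 4*√89 ≈ 37.736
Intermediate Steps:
√(3775 + J) = √(3775 - 2351) = √1424 = 4*√89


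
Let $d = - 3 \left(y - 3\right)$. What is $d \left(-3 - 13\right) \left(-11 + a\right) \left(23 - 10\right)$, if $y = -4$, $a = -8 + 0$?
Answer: $82992$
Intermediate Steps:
$a = -8$
$d = 21$ ($d = - 3 \left(-4 - 3\right) = \left(-3\right) \left(-7\right) = 21$)
$d \left(-3 - 13\right) \left(-11 + a\right) \left(23 - 10\right) = 21 \left(-3 - 13\right) \left(-11 - 8\right) \left(23 - 10\right) = 21 \left(-3 - 13\right) \left(\left(-19\right) 13\right) = 21 \left(-16\right) \left(-247\right) = \left(-336\right) \left(-247\right) = 82992$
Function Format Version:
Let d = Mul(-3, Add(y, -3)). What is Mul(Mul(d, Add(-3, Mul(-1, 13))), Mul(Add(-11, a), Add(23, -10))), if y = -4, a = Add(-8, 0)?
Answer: 82992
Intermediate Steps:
a = -8
d = 21 (d = Mul(-3, Add(-4, -3)) = Mul(-3, -7) = 21)
Mul(Mul(d, Add(-3, Mul(-1, 13))), Mul(Add(-11, a), Add(23, -10))) = Mul(Mul(21, Add(-3, Mul(-1, 13))), Mul(Add(-11, -8), Add(23, -10))) = Mul(Mul(21, Add(-3, -13)), Mul(-19, 13)) = Mul(Mul(21, -16), -247) = Mul(-336, -247) = 82992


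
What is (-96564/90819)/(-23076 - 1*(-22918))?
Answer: 16094/2391567 ≈ 0.0067295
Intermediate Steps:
(-96564/90819)/(-23076 - 1*(-22918)) = (-96564*1/90819)/(-23076 + 22918) = -32188/30273/(-158) = -32188/30273*(-1/158) = 16094/2391567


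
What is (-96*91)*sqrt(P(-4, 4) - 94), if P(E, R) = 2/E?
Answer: -13104*I*sqrt(42) ≈ -84924.0*I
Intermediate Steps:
(-96*91)*sqrt(P(-4, 4) - 94) = (-96*91)*sqrt(2/(-4) - 94) = -8736*sqrt(2*(-1/4) - 94) = -8736*sqrt(-1/2 - 94) = -13104*I*sqrt(42)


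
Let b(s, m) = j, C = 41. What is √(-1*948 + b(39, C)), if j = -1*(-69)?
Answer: I*√879 ≈ 29.648*I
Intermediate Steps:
j = 69
b(s, m) = 69
√(-1*948 + b(39, C)) = √(-1*948 + 69) = √(-948 + 69) = √(-879) = I*√879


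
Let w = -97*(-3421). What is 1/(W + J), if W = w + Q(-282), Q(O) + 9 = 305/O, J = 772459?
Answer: 282/311408629 ≈ 9.0556e-7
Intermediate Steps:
Q(O) = -9 + 305/O
w = 331837
W = 93575191/282 (W = 331837 + (-9 + 305/(-282)) = 331837 + (-9 + 305*(-1/282)) = 331837 + (-9 - 305/282) = 331837 - 2843/282 = 93575191/282 ≈ 3.3183e+5)
1/(W + J) = 1/(93575191/282 + 772459) = 1/(311408629/282) = 282/311408629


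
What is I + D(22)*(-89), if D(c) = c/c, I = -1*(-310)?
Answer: 221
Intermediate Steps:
I = 310
D(c) = 1
I + D(22)*(-89) = 310 + 1*(-89) = 310 - 89 = 221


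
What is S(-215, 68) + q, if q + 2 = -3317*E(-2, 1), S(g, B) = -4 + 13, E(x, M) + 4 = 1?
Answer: 9958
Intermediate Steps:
E(x, M) = -3 (E(x, M) = -4 + 1 = -3)
S(g, B) = 9
q = 9949 (q = -2 - 3317*(-3) = -2 + 9951 = 9949)
S(-215, 68) + q = 9 + 9949 = 9958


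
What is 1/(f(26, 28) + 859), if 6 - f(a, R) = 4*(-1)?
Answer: 1/869 ≈ 0.0011507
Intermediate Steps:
f(a, R) = 10 (f(a, R) = 6 - 4*(-1) = 6 - 1*(-4) = 6 + 4 = 10)
1/(f(26, 28) + 859) = 1/(10 + 859) = 1/869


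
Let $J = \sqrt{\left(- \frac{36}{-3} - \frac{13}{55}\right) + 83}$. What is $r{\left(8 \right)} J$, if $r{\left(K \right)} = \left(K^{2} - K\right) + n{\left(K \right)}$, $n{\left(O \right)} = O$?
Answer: $\frac{128 \sqrt{71665}}{55} \approx 623.02$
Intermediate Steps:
$r{\left(K \right)} = K^{2}$ ($r{\left(K \right)} = \left(K^{2} - K\right) + K = K^{2}$)
$J = \frac{2 \sqrt{71665}}{55}$ ($J = \sqrt{\left(\left(-36\right) \left(- \frac{1}{3}\right) - \frac{13}{55}\right) + 83} = \sqrt{\left(12 - \frac{13}{55}\right) + 83} = \sqrt{\frac{647}{55} + 83} = \sqrt{\frac{5212}{55}} = \frac{2 \sqrt{71665}}{55} \approx 9.7347$)
$r{\left(8 \right)} J = 8^{2} \frac{2 \sqrt{71665}}{55} = 64 \frac{2 \sqrt{71665}}{55} = \frac{128 \sqrt{71665}}{55}$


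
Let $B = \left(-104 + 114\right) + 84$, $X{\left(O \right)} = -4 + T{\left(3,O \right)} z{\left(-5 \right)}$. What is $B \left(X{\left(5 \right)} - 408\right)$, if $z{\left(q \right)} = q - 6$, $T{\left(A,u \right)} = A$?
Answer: $-41830$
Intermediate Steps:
$z{\left(q \right)} = -6 + q$ ($z{\left(q \right)} = q - 6 = -6 + q$)
$X{\left(O \right)} = -37$ ($X{\left(O \right)} = -4 + 3 \left(-6 - 5\right) = -4 + 3 \left(-11\right) = -4 - 33 = -37$)
$B = 94$ ($B = 10 + 84 = 94$)
$B \left(X{\left(5 \right)} - 408\right) = 94 \left(-37 - 408\right) = 94 \left(-445\right) = -41830$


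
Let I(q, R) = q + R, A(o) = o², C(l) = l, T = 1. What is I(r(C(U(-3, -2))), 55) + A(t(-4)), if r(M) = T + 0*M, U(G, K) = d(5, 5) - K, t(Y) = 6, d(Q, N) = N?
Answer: 92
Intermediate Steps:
U(G, K) = 5 - K
r(M) = 1 (r(M) = 1 + 0*M = 1 + 0 = 1)
I(q, R) = R + q
I(r(C(U(-3, -2))), 55) + A(t(-4)) = (55 + 1) + 6² = 56 + 36 = 92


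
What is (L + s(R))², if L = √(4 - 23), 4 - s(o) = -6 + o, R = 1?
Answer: (9 + I*√19)² ≈ 62.0 + 78.46*I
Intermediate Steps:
s(o) = 10 - o (s(o) = 4 - (-6 + o) = 4 + (6 - o) = 10 - o)
L = I*√19 (L = √(-19) = I*√19 ≈ 4.3589*I)
(L + s(R))² = (I*√19 + (10 - 1*1))² = (I*√19 + (10 - 1))² = (I*√19 + 9)² = (9 + I*√19)²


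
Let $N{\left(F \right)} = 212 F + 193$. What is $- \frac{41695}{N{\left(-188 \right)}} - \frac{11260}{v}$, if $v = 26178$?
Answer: $\frac{107481055}{173049669} \approx 0.6211$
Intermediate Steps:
$N{\left(F \right)} = 193 + 212 F$
$- \frac{41695}{N{\left(-188 \right)}} - \frac{11260}{v} = - \frac{41695}{193 + 212 \left(-188\right)} - \frac{11260}{26178} = - \frac{41695}{193 - 39856} - \frac{5630}{13089} = - \frac{41695}{-39663} - \frac{5630}{13089} = \left(-41695\right) \left(- \frac{1}{39663}\right) - \frac{5630}{13089} = \frac{41695}{39663} - \frac{5630}{13089} = \frac{107481055}{173049669}$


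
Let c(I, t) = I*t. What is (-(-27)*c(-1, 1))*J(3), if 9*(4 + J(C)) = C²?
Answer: 81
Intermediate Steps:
J(C) = -4 + C²/9
(-(-27)*c(-1, 1))*J(3) = (-(-27)*(-1*1))*(-4 + (⅑)*3²) = (-(-27)*(-1))*(-4 + (⅑)*9) = (-9*3)*(-4 + 1) = -27*(-3) = 81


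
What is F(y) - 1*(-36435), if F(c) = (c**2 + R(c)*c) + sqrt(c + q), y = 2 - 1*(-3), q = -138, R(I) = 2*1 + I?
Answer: 36495 + I*sqrt(133) ≈ 36495.0 + 11.533*I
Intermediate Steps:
R(I) = 2 + I
y = 5 (y = 2 + 3 = 5)
F(c) = c**2 + sqrt(-138 + c) + c*(2 + c) (F(c) = (c**2 + (2 + c)*c) + sqrt(c - 138) = (c**2 + c*(2 + c)) + sqrt(-138 + c) = c**2 + sqrt(-138 + c) + c*(2 + c))
F(y) - 1*(-36435) = (5**2 + sqrt(-138 + 5) + 5*(2 + 5)) - 1*(-36435) = (25 + sqrt(-133) + 5*7) + 36435 = (25 + I*sqrt(133) + 35) + 36435 = (60 + I*sqrt(133)) + 36435 = 36495 + I*sqrt(133)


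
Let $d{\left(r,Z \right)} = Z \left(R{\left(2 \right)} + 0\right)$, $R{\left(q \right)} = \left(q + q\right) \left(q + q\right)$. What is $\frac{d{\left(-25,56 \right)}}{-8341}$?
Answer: $- \frac{896}{8341} \approx -0.10742$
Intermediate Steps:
$R{\left(q \right)} = 4 q^{2}$ ($R{\left(q \right)} = 2 q 2 q = 4 q^{2}$)
$d{\left(r,Z \right)} = 16 Z$ ($d{\left(r,Z \right)} = Z \left(4 \cdot 2^{2} + 0\right) = Z \left(4 \cdot 4 + 0\right) = Z \left(16 + 0\right) = Z 16 = 16 Z$)
$\frac{d{\left(-25,56 \right)}}{-8341} = \frac{16 \cdot 56}{-8341} = 896 \left(- \frac{1}{8341}\right) = - \frac{896}{8341}$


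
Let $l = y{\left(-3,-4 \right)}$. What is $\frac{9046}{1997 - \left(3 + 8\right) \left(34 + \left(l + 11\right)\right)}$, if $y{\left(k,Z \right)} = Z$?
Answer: $\frac{4523}{773} \approx 5.8512$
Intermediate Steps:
$l = -4$
$\frac{9046}{1997 - \left(3 + 8\right) \left(34 + \left(l + 11\right)\right)} = \frac{9046}{1997 - \left(3 + 8\right) \left(34 + \left(-4 + 11\right)\right)} = \frac{9046}{1997 - 11 \left(34 + 7\right)} = \frac{9046}{1997 - 11 \cdot 41} = \frac{9046}{1997 - 451} = \frac{9046}{1546} = 9046 \cdot \frac{1}{1546} = \frac{4523}{773}$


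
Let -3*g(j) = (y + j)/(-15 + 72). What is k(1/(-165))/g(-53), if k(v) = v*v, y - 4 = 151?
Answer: -19/308550 ≈ -6.1578e-5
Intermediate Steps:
y = 155 (y = 4 + 151 = 155)
k(v) = v**2
g(j) = -155/171 - j/171 (g(j) = -(155 + j)/(3*(-15 + 72)) = -(155 + j)/(3*57) = -(155/57 + j/57)/3 = -155/171 - j/171)
k(1/(-165))/g(-53) = (1/(-165))**2/(-155/171 - 1/171*(-53)) = (-1/165)**2/(-155/171 + 53/171) = 1/(27225*(-34/57)) = (1/27225)*(-57/34) = -19/308550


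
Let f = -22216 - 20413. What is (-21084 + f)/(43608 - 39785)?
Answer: -63713/3823 ≈ -16.666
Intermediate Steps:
f = -42629
(-21084 + f)/(43608 - 39785) = (-21084 - 42629)/(43608 - 39785) = -63713/3823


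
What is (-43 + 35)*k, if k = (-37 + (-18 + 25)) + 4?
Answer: 208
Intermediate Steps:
k = -26 (k = (-37 + 7) + 4 = -30 + 4 = -26)
(-43 + 35)*k = (-43 + 35)*(-26) = -8*(-26) = 208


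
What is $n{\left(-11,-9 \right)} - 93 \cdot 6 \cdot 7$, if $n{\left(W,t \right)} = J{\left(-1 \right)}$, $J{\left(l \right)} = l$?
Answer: $-3907$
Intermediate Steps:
$n{\left(W,t \right)} = -1$
$n{\left(-11,-9 \right)} - 93 \cdot 6 \cdot 7 = -1 - 93 \cdot 6 \cdot 7 = -1 - 3906 = -3907$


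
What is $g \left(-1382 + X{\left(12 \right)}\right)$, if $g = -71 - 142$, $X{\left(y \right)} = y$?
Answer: $291810$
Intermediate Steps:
$g = -213$ ($g = -71 - 142 = -213$)
$g \left(-1382 + X{\left(12 \right)}\right) = - 213 \left(-1382 + 12\right) = \left(-213\right) \left(-1370\right) = 291810$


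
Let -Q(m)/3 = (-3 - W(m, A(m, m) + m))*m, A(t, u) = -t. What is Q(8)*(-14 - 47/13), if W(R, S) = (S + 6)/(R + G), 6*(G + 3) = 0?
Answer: -115416/65 ≈ -1775.6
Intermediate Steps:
G = -3 (G = -3 + (1/6)*0 = -3 + 0 = -3)
W(R, S) = (6 + S)/(-3 + R) (W(R, S) = (S + 6)/(R - 3) = (6 + S)/(-3 + R))
Q(m) = -3*m*(-3 - 6/(-3 + m)) (Q(m) = -3*(-3 - (6 + (-m + m))/(-3 + m))*m = -3*(-3 - (6 + 0)/(-3 + m))*m = -3*(-3 - 6/(-3 + m))*m = -3*m*(-3 - 6/(-3 + m)))
Q(8)*(-14 - 47/13) = (9*8*(-1 + 8)/(-3 + 8))*(-14 - 47/13) = (9*8*7/5)*(-14 - 47*1/13) = (9*8*(1/5)*7)*(-14 - 47/13) = (504/5)*(-229/13) = -115416/65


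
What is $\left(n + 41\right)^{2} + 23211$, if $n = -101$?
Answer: $26811$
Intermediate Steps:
$\left(n + 41\right)^{2} + 23211 = \left(-101 + 41\right)^{2} + 23211 = \left(-60\right)^{2} + 23211 = 3600 + 23211 = 26811$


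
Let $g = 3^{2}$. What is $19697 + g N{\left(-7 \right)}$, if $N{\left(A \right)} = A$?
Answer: $19634$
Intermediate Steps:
$g = 9$
$19697 + g N{\left(-7 \right)} = 19697 + 9 \left(-7\right) = 19697 - 63 = 19634$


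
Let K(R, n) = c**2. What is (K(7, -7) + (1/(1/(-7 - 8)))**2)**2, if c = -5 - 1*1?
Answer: 68121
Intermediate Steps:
c = -6 (c = -5 - 1 = -6)
K(R, n) = 36 (K(R, n) = (-6)**2 = 36)
(K(7, -7) + (1/(1/(-7 - 8)))**2)**2 = (36 + (1/(1/(-7 - 8)))**2)**2 = (36 + (1/(1/(-15)))**2)**2 = (36 + (1/(-1/15))**2)**2 = (36 + (-15)**2)**2 = (36 + 225)**2 = 261**2 = 68121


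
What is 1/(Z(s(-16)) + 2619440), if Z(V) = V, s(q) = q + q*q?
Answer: 1/2619680 ≈ 3.8173e-7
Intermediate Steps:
s(q) = q + q²
1/(Z(s(-16)) + 2619440) = 1/(-16*(1 - 16) + 2619440) = 1/(-16*(-15) + 2619440) = 1/(240 + 2619440) = 1/2619680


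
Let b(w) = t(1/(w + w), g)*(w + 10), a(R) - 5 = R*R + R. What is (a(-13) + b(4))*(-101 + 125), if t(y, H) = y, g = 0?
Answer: 3906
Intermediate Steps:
a(R) = 5 + R + R² (a(R) = 5 + (R*R + R) = 5 + (R² + R) = 5 + (R + R²) = 5 + R + R²)
b(w) = (10 + w)/(2*w) (b(w) = (w + 10)/(w + w) = (10 + w)/((2*w)) = (1/(2*w))*(10 + w) = (10 + w)/(2*w))
(a(-13) + b(4))*(-101 + 125) = ((5 - 13 + (-13)²) + (½)*(10 + 4)/4)*(-101 + 125) = ((5 - 13 + 169) + (½)*(¼)*14)*24 = (161 + 7/4)*24 = (651/4)*24 = 3906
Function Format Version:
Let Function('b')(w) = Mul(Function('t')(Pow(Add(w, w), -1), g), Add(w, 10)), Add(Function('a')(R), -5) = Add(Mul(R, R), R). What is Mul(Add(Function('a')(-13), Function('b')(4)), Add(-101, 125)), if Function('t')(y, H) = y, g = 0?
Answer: 3906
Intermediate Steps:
Function('a')(R) = Add(5, R, Pow(R, 2)) (Function('a')(R) = Add(5, Add(Mul(R, R), R)) = Add(5, Add(Pow(R, 2), R)) = Add(5, Add(R, Pow(R, 2))) = Add(5, R, Pow(R, 2)))
Function('b')(w) = Mul(Rational(1, 2), Pow(w, -1), Add(10, w)) (Function('b')(w) = Mul(Pow(Add(w, w), -1), Add(w, 10)) = Mul(Pow(Mul(2, w), -1), Add(10, w)) = Mul(Mul(Rational(1, 2), Pow(w, -1)), Add(10, w)) = Mul(Rational(1, 2), Pow(w, -1), Add(10, w)))
Mul(Add(Function('a')(-13), Function('b')(4)), Add(-101, 125)) = Mul(Add(Add(5, -13, Pow(-13, 2)), Mul(Rational(1, 2), Pow(4, -1), Add(10, 4))), Add(-101, 125)) = Mul(Add(Add(5, -13, 169), Mul(Rational(1, 2), Rational(1, 4), 14)), 24) = Mul(Add(161, Rational(7, 4)), 24) = Mul(Rational(651, 4), 24) = 3906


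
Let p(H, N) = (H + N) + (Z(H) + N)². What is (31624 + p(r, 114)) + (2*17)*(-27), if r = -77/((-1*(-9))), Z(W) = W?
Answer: 3396328/81 ≈ 41930.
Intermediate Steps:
r = -77/9 ≈ -8.5556
p(H, N) = H + N + (H + N)² (p(H, N) = (H + N) + (H + N)² = H + N + (H + N)²)
(31624 + p(r, 114)) + (2*17)*(-27) = (31624 + (-77/9 + 114 + (-77/9 + 114)²)) + (2*17)*(-27) = (31624 + (-77/9 + 114 + (949/9)²)) + 34*(-27) = (31624 + (-77/9 + 114 + 900601/81)) - 918 = (31624 + 909142/81) - 918 = 3470686/81 - 918 = 3396328/81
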